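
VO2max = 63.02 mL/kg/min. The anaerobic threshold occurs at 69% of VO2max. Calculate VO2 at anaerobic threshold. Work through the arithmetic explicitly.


AT fraction = 69 / 100 = 0.69
AT VO2 = 63.02 * 0.69
= 43.48 mL/kg/min

43.48 mL/kg/min


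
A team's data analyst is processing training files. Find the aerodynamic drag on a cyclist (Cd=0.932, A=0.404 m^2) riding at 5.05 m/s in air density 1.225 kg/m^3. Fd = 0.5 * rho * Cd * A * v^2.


Fd = 0.5 * 1.225 * 0.932 * 0.404 * 5.05^2
= 0.5 * 1.225 * 0.932 * 0.404 * 25.5025
= 5.881 N

5.881 N


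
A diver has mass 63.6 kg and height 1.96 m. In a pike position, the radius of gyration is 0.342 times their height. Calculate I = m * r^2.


r = 0.342 * 1.96 = 0.67032 m
I = m * r^2 = 63.6 * 0.449329 = 28.577 kg*m^2

28.577 kg*m^2


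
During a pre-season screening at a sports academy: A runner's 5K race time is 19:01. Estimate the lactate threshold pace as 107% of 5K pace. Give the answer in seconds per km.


Total race time = 19*60 + 1 = 1141 seconds
5K pace = 1141 / 5 = 228.2 sec/km
LT pace = 228.2 * 1.07 = 244.17 sec/km

244.17 s/km


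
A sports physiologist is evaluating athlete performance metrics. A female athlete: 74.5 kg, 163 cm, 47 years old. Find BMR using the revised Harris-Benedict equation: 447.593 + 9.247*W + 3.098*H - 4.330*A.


Intercept = 447.593
Weight contribution = 9.247 * 74.5 = 688.9015
Height contribution = 3.098 * 163 = 504.974
Age contribution = 4.33 * 47 = 203.51
BMR = 447.593 + 688.9015 + 504.974 - 203.51
= 1437.96 kcal/day

1437.96 kcal/day


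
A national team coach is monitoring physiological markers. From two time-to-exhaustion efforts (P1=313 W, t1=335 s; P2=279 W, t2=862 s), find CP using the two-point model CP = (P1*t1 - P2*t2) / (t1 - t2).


Work in trial 1 = 104855 J
Work in trial 2 = 240498 J
Delta work = -135643 J
Delta time = -527 s
CP = -135643 / -527 = 257.39 W

257.39 W


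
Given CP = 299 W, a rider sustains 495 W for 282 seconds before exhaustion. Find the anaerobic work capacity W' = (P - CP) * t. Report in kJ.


Excess power = 495 - 299 = 196 W
Work above CP = 196 * 282 = 55272 J
W' = 55.272 kJ

55.272 kJ


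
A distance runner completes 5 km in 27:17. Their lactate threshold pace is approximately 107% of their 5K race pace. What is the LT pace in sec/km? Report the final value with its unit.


Convert to seconds: 27 min 17 s = 1637 s
Pace per km = 1637 / 5 = 327.4 s/km
LT pace = 327.4 * 1.07 = 350.32 s/km

350.32 s/km


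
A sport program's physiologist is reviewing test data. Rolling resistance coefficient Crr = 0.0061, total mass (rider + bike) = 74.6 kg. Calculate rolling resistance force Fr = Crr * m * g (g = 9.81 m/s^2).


Fr = Crr * m * g
= 0.0061 * 74.6 * 9.81
= 4.464 N

4.464 N


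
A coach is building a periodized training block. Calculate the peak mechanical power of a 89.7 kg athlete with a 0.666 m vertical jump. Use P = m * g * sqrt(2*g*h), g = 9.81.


First, sqrt(2gh) = sqrt(2 * 9.81 * 0.666)
= sqrt(13.06692) = 3.614819 m/s
Power = 89.7 * 9.81 * 3.614819 = 3180.89 W

3180.89 W


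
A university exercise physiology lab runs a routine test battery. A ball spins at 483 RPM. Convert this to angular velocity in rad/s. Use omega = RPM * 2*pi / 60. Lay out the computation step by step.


omega = 483 * 2 * pi / 60
= 483 * 6.28318531 / 60
= 3034.779 / 60
= 50.58 rad/s

50.58 rad/s


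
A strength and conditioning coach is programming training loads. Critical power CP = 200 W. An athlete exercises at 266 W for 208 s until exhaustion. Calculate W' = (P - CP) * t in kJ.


P - CP = 266 - 200 = 66 W
W' = 66 * 208 = 13728 J
= 13728 / 1000 = 13.728 kJ

13.728 kJ


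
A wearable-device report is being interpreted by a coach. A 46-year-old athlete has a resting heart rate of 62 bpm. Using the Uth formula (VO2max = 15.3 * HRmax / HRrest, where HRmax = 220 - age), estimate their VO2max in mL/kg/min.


HRmax = 220 - 46 = 174 bpm
Ratio = HRmax / HRrest = 174 / 62 = 2.8065
VO2max = 15.3 * 2.8065 = 42.94 mL/kg/min

42.94 mL/kg/min


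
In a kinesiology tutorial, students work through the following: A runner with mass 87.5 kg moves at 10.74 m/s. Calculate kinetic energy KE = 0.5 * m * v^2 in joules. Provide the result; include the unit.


v^2 = 10.74^2 = 115.3476
KE = 0.5 * 87.5 * 115.3476
= 5046.46 J

5046.46 J


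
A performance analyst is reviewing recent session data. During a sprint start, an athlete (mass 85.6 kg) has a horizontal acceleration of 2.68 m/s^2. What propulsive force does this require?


Propulsive force = mass * acceleration
= 85.6 kg * 2.68 m/s^2
= 229.41 N

229.41 N


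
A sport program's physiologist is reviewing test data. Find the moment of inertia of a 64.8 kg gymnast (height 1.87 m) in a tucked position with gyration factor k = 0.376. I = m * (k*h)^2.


Radius of gyration = 0.376 * 1.87 = 0.70312 m
I = 64.8 * 0.70312^2
= 64.8 * 0.494378
= 32.036 kg*m^2

32.036 kg*m^2


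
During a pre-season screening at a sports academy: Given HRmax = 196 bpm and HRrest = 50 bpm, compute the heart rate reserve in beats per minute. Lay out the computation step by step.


Heart rate reserve = maximum HR minus resting HR
HRR = 196 - 50 = 146 bpm

146 bpm


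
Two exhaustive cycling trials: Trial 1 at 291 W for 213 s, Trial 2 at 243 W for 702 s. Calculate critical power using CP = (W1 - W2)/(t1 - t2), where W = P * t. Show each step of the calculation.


W1 = 291 * 213 = 61983 J
W2 = 243 * 702 = 170586 J
CP = (61983 - 170586) / (213 - 702)
= -108603 / -489
= 222.09 W

222.09 W


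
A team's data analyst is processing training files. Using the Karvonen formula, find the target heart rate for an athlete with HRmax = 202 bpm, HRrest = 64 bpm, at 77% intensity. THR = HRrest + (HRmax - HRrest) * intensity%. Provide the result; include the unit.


HRR = 202 - 64 = 138
THR = 64 + 138 * 0.77
= 64 + 106.26
= 170.26 bpm

170.26 bpm


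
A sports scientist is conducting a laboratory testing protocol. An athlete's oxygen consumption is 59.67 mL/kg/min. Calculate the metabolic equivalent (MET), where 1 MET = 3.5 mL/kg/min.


MET = VO2 / 3.5
= 59.67 / 3.5
= 17.05 METs

17.05 METs


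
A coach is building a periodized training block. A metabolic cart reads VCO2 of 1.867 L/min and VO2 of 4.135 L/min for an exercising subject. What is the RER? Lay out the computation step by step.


RER = VCO2 / VO2 = 1.867 / 4.135 = 0.4515

0.4515


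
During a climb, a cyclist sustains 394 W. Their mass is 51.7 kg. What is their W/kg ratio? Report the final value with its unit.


Power-to-weight = 394 W / 51.7 kg
= 7.621 W/kg

7.621 W/kg


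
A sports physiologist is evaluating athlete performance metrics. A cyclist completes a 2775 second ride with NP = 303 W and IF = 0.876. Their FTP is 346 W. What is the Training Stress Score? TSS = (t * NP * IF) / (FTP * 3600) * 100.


t * NP * IF = 2775 * 303 * 0.876 = 736562.7
FTP * 3600 = 1245600
TSS = (736562.7 / 1245600) * 100 = 59.13

59.13 TSS


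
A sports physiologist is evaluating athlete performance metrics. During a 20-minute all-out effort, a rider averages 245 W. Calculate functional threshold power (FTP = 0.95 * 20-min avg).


FTP = 0.95 * 245
= 232.75 W

232.75 W


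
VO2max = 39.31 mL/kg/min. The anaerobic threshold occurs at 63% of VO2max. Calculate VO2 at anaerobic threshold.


AT fraction = 63 / 100 = 0.63
AT VO2 = 39.31 * 0.63
= 24.77 mL/kg/min

24.77 mL/kg/min


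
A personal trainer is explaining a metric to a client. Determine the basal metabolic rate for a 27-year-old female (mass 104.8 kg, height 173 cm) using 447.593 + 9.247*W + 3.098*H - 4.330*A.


BMR = 447.593 + 9.247*104.8 + 3.098*173 - 4.330*27
= 1835.72 kcal/day

1835.72 kcal/day


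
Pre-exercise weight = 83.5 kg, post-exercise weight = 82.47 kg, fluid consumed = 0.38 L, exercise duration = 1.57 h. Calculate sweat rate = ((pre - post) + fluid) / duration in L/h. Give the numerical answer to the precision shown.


Weight loss = 83.5 - 82.47 = 1.03 kg (approx L)
Total sweat = 1.03 + 0.38 = 1.41 L
Sweat rate = 1.41 / 1.57 = 0.898 L/h

0.898 L/h


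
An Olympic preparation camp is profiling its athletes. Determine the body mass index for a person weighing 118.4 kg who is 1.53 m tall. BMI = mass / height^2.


BMI = mass / height^2
= 118.4 / 1.53^2
= 118.4 / 2.3409
= 50.58 kg/m^2

50.58 kg/m^2


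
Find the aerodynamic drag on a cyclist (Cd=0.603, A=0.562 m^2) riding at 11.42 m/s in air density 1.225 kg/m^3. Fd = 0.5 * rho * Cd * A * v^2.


Fd = 0.5 * 1.225 * 0.603 * 0.562 * 11.42^2
= 0.5 * 1.225 * 0.603 * 0.562 * 130.4164
= 27.07 N

27.07 N


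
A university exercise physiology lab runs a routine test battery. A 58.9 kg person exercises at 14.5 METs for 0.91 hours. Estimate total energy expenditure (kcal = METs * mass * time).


Energy = METs * mass(kg) * time(h)
= 14.5 * 58.9 * 0.91
= 777.19 kcal

777.19 kcal


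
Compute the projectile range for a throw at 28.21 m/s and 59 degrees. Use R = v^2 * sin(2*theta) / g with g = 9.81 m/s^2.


Two times the angle = 118 degrees
sin(118) = 0.882948
R = 795.8041 * 0.882948 / 9.81 = 71.626 m

71.626 m


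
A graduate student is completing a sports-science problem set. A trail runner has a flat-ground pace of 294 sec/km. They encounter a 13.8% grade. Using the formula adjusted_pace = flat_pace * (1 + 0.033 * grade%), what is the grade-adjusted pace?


Grade factor = 1 + 0.033 * 13.8 = 1.4554
Adjusted = 294 * 1.4554 = 427.89 sec/km

427.89 s/km


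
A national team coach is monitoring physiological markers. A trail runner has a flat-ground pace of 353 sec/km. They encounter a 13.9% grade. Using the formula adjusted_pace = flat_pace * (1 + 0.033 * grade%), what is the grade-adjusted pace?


Grade factor = 1 + 0.033 * 13.9 = 1.4587
Adjusted = 353 * 1.4587 = 514.92 sec/km

514.92 s/km


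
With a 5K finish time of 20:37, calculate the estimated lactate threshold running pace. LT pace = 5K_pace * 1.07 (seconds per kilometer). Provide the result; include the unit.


Race duration = 1237 s for 5 km
Average pace = 1237 / 5 = 247.4 s/km
LT pace = 247.4 * 1.07
= 264.72 s/km

264.72 s/km


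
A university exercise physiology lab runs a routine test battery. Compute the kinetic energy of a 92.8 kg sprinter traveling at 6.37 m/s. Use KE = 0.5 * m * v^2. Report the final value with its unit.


Velocity squared = 40.5769
KE = 0.5 * 92.8 * 40.5769 = 1882.77 J

1882.77 J


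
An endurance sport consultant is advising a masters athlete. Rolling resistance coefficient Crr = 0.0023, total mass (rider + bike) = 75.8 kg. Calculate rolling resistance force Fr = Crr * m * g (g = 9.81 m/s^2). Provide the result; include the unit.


Fr = Crr * m * g
= 0.0023 * 75.8 * 9.81
= 1.71 N

1.71 N


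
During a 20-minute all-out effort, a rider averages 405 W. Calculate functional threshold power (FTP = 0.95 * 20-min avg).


FTP = 0.95 * 405
= 384.75 W

384.75 W


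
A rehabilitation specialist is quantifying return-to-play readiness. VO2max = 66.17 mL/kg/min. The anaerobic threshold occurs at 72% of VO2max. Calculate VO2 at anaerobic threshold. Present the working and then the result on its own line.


AT fraction = 72 / 100 = 0.72
AT VO2 = 66.17 * 0.72
= 47.64 mL/kg/min

47.64 mL/kg/min


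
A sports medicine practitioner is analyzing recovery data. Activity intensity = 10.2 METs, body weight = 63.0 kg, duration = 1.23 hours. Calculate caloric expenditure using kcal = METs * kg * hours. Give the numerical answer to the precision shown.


kcal = 10.2 * 63.0 * 1.23
= 642.6 * 1.23
= 790.4 kcal

790.4 kcal


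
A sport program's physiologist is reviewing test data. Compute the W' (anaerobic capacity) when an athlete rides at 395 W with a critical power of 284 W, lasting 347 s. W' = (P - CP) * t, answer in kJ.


Above-CP power = 111 W
Duration = 347 s
W' = 111 * 347 = 38517 J
Convert: 38517 / 1000 = 38.517 kJ

38.517 kJ


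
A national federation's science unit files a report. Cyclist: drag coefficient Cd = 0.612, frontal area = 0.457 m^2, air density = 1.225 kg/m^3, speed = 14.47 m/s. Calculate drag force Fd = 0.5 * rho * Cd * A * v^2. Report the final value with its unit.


v^2 = 14.47^2 = 209.3809
Fd = 0.5 * 1.225 * 0.612 * 0.457 * 209.3809
= 35.868 N

35.868 N


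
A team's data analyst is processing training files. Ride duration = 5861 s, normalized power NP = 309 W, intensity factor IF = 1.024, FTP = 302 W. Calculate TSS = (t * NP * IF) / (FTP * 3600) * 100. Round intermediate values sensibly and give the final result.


Numerator = 5861 * 309 * 1.024 = 1854514.176
Denominator = 302 * 3600 = 1087200
TSS = 1854514.176 / 1087200 * 100
= 170.58

170.58 TSS


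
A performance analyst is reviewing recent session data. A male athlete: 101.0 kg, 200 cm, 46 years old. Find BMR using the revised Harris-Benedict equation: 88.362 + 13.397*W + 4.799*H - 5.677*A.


Intercept = 88.362
Weight contribution = 13.397 * 101.0 = 1353.097
Height contribution = 4.799 * 200 = 959.8
Age contribution = 5.677 * 46 = 261.142
BMR = 88.362 + 1353.097 + 959.8 - 261.142
= 2140.12 kcal/day

2140.12 kcal/day


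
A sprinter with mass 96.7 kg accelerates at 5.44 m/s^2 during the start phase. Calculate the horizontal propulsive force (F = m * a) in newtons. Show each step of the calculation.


F = m * a
= 96.7 * 5.44
= 526.05 N

526.05 N


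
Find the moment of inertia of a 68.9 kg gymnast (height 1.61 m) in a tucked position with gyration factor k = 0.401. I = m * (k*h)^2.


Radius of gyration = 0.401 * 1.61 = 0.64561 m
I = 68.9 * 0.64561^2
= 68.9 * 0.416812
= 28.718 kg*m^2

28.718 kg*m^2


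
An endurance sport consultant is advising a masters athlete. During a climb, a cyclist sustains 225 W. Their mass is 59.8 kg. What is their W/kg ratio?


Power-to-weight = 225 W / 59.8 kg
= 3.763 W/kg

3.763 W/kg


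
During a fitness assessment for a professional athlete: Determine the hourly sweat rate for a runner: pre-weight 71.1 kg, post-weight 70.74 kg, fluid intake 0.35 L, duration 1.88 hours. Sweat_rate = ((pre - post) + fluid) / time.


Mass lost = 71.1 - 70.74 = 0.36 kg
Add fluid consumed: 0.36 + 0.35 = 0.71 L total sweat
Sweat rate = 0.71 / 1.88 = 0.378 L/h

0.378 L/h


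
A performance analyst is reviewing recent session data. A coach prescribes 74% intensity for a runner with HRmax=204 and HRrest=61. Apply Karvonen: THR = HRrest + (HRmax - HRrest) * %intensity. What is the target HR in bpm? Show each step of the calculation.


Heart rate reserve = 204 - 61 = 143
Intensity fraction = 74 / 100 = 0.74
THR = 61 + 143 * 0.74 = 166.82 bpm

166.82 bpm


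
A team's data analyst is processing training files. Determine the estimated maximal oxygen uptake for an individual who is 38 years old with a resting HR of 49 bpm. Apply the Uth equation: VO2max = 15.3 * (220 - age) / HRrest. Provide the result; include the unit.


HRmax = 220 - 38 = 182
VO2max = 15.3 * (182 / 49)
= 15.3 * 3.7143
= 56.83 mL/kg/min

56.83 mL/kg/min


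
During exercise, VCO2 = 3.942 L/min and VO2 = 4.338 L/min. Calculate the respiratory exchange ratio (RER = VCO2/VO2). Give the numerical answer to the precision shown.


RER = VCO2 / VO2
= 3.942 / 4.338
= 0.9087

0.9087


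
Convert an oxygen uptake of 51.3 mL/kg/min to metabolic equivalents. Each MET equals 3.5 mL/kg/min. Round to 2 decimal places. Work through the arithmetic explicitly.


One MET = 3.5 mL/kg/min
Number of METs = 51.3 / 3.5
= 14.66 METs

14.66 METs


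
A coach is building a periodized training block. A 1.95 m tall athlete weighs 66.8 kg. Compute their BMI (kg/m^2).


height^2 = 3.8025 m^2
BMI = 66.8 / 3.8025 = 17.57 kg/m^2

17.57 kg/m^2


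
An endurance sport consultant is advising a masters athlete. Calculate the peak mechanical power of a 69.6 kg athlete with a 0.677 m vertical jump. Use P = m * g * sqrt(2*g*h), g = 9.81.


First, sqrt(2gh) = sqrt(2 * 9.81 * 0.677)
= sqrt(13.28274) = 3.644549 m/s
Power = 69.6 * 9.81 * 3.644549 = 2488.41 W

2488.41 W


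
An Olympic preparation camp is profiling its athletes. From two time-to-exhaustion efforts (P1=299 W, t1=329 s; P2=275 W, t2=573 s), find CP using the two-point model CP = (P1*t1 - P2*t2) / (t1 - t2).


Work in trial 1 = 98371 J
Work in trial 2 = 157575 J
Delta work = -59204 J
Delta time = -244 s
CP = -59204 / -244 = 242.64 W

242.64 W


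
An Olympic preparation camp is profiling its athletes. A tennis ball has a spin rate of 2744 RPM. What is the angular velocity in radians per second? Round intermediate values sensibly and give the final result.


Convert RPM to rad/s: multiply by 2*pi and divide by 60
omega = 2744 * 2 * pi / 60
= 287.351 rad/s

287.351 rad/s


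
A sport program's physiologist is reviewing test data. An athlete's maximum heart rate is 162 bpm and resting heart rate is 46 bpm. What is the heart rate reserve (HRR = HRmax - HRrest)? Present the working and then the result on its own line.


HRR = HRmax - HRrest
= 162 - 46
= 116 bpm

116 bpm


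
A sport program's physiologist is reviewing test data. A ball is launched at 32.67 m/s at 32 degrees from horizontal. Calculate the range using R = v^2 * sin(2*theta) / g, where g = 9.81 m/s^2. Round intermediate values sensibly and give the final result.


sin(2 * 32) = sin(64) = 0.898794
v^2 = 32.67^2 = 1067.3289
R = 1067.3289 * 0.898794 / 9.81
= 97.789 m

97.789 m


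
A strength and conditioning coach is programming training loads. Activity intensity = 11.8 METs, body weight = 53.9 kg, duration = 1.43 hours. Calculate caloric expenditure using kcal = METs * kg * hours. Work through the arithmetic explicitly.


kcal = 11.8 * 53.9 * 1.43
= 636.02 * 1.43
= 909.51 kcal

909.51 kcal


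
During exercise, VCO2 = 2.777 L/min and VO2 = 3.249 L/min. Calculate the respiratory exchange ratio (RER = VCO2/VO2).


RER = VCO2 / VO2
= 2.777 / 3.249
= 0.8547

0.8547


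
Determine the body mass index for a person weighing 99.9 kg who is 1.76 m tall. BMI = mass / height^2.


BMI = mass / height^2
= 99.9 / 1.76^2
= 99.9 / 3.0976
= 32.25 kg/m^2

32.25 kg/m^2


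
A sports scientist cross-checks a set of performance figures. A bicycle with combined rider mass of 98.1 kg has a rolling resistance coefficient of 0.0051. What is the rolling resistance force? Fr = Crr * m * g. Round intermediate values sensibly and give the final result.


Fr = 0.0051 * 98.1 * 9.81
= 0.50031 * 9.81
= 4.908 N

4.908 N


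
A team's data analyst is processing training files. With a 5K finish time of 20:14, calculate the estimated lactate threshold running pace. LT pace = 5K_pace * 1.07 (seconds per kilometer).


Race duration = 1214 s for 5 km
Average pace = 1214 / 5 = 242.8 s/km
LT pace = 242.8 * 1.07
= 259.8 s/km

259.8 s/km


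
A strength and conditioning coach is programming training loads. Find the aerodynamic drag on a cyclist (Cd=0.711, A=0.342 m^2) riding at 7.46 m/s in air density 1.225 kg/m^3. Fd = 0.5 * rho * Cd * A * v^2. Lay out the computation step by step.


Fd = 0.5 * 1.225 * 0.711 * 0.342 * 7.46^2
= 0.5 * 1.225 * 0.711 * 0.342 * 55.6516
= 8.289 N

8.289 N


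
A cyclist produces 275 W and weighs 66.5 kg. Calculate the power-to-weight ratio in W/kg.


P/W = power / mass
= 275 / 66.5
= 4.135 W/kg

4.135 W/kg


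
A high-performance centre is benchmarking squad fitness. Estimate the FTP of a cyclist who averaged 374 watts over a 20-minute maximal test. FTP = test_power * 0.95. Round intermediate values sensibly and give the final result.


FTP = 374 * 0.95 = 355.3 W

355.3 W


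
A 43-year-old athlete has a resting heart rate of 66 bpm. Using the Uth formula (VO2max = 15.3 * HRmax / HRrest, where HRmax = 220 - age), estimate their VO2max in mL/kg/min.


HRmax = 220 - 43 = 177 bpm
Ratio = HRmax / HRrest = 177 / 66 = 2.6818
VO2max = 15.3 * 2.6818 = 41.03 mL/kg/min

41.03 mL/kg/min


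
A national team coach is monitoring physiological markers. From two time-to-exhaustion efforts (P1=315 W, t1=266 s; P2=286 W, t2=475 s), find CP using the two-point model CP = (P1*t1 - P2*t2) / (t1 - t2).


Work in trial 1 = 83790 J
Work in trial 2 = 135850 J
Delta work = -52060 J
Delta time = -209 s
CP = -52060 / -209 = 249.09 W

249.09 W


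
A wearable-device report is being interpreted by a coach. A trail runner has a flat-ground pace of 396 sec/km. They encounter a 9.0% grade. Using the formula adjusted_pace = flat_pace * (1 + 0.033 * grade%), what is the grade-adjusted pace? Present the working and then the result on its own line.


Grade factor = 1 + 0.033 * 9.0 = 1.297
Adjusted = 396 * 1.297 = 513.61 sec/km

513.61 s/km


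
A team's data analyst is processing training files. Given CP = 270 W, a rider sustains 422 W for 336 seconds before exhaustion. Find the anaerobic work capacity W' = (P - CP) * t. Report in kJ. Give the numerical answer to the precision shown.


Excess power = 422 - 270 = 152 W
Work above CP = 152 * 336 = 51072 J
W' = 51.072 kJ

51.072 kJ


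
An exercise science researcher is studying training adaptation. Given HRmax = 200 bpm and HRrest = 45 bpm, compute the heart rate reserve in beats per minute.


Heart rate reserve = maximum HR minus resting HR
HRR = 200 - 45 = 155 bpm

155 bpm


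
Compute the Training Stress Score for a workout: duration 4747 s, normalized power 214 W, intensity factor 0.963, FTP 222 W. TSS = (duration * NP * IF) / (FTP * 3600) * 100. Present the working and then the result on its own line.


Product = 4747 * 214 * 0.963 = 978271.254
Base = 222 * 3600 = 799200
TSS = 978271.254 / 799200 * 100 = 122.41

122.41 TSS


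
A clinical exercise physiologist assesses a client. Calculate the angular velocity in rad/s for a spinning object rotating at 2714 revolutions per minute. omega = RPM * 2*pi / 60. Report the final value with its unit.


omega = RPM * 2*pi / 60
= 2714 * 6.28318531 / 60
= 284.209 rad/s

284.209 rad/s


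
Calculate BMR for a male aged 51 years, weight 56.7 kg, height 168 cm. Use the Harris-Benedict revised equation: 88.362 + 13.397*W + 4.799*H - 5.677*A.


Substituting values:
W term = 13.397 * 56.7 = 759.6099
H term = 4.799 * 168 = 806.232
A term = 5.677 * 51 = 289.527
BMR = 1364.68 kcal/day

1364.68 kcal/day


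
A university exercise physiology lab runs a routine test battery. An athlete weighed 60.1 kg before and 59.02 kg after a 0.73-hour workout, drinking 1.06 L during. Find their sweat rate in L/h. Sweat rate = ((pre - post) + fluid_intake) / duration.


Body mass change = 1.08 kg
Total sweat loss = 1.08 + 1.06 = 2.14 L
Rate = 2.14 / 0.73 = 2.932 L/h

2.932 L/h


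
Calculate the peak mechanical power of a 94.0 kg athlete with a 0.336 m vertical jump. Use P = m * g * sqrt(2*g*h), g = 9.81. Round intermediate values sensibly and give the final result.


First, sqrt(2gh) = sqrt(2 * 9.81 * 0.336)
= sqrt(6.59232) = 2.567551 m/s
Power = 94.0 * 9.81 * 2.567551 = 2367.64 W

2367.64 W


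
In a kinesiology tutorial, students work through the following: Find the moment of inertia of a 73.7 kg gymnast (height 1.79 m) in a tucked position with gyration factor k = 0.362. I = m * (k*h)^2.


Radius of gyration = 0.362 * 1.79 = 0.64798 m
I = 73.7 * 0.64798^2
= 73.7 * 0.419878
= 30.945 kg*m^2

30.945 kg*m^2


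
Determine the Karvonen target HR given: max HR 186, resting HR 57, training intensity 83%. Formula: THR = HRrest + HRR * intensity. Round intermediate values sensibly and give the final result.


HRR = HRmax - HRrest = 186 - 57 = 129
THR = 57 + 129 * 0.83
= 164.07 bpm

164.07 bpm


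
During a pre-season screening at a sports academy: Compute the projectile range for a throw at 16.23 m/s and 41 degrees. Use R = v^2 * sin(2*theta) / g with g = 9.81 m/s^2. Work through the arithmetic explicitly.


Two times the angle = 82 degrees
sin(82) = 0.990268
R = 263.4129 * 0.990268 / 9.81 = 26.59 m

26.59 m


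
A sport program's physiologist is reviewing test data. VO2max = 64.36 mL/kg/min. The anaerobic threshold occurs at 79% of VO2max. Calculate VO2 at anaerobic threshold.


AT fraction = 79 / 100 = 0.79
AT VO2 = 64.36 * 0.79
= 50.84 mL/kg/min

50.84 mL/kg/min


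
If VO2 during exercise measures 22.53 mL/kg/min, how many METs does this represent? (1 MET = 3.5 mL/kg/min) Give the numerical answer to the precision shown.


METs = VO2 / 3.5 = 22.53 / 3.5 = 6.44

6.44 METs


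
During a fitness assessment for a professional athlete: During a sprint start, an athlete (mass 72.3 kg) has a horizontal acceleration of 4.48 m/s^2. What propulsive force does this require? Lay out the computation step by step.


Propulsive force = mass * acceleration
= 72.3 kg * 4.48 m/s^2
= 323.9 N

323.9 N


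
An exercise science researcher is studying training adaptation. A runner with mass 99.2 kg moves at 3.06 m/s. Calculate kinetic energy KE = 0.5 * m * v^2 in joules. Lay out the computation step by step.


v^2 = 3.06^2 = 9.3636
KE = 0.5 * 99.2 * 9.3636
= 464.43 J

464.43 J


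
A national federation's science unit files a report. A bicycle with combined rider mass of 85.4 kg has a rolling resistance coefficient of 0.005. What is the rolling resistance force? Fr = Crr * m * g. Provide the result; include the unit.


Fr = 0.005 * 85.4 * 9.81
= 0.427 * 9.81
= 4.189 N

4.189 N


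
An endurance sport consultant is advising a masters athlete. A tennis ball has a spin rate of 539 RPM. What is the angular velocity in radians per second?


Convert RPM to rad/s: multiply by 2*pi and divide by 60
omega = 539 * 2 * pi / 60
= 56.444 rad/s

56.444 rad/s


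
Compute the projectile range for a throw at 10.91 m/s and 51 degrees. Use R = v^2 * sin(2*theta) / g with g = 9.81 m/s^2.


Two times the angle = 102 degrees
sin(102) = 0.978148
R = 119.0281 * 0.978148 / 9.81 = 11.868 m

11.868 m


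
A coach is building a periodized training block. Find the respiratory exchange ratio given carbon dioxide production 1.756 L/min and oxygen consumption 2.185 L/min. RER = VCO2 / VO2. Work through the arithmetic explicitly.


VCO2 = 1.756 L/min
VO2 = 2.185 L/min
RER = 1.756 / 2.185 = 0.8037

0.8037


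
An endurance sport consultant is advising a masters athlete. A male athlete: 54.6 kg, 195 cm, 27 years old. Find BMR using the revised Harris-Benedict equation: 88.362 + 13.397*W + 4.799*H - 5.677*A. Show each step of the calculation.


Intercept = 88.362
Weight contribution = 13.397 * 54.6 = 731.4762
Height contribution = 4.799 * 195 = 935.805
Age contribution = 5.677 * 27 = 153.279
BMR = 88.362 + 731.4762 + 935.805 - 153.279
= 1602.36 kcal/day

1602.36 kcal/day


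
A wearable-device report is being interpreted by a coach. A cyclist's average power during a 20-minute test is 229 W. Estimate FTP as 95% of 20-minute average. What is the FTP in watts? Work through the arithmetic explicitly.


FTP = 20-min power * 0.95
= 229 * 0.95
= 217.55 W

217.55 W


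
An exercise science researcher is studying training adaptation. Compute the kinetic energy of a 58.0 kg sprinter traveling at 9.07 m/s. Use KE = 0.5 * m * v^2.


Velocity squared = 82.2649
KE = 0.5 * 58.0 * 82.2649 = 2385.68 J

2385.68 J


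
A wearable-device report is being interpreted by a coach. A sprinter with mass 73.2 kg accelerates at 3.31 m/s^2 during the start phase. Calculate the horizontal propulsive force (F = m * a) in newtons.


F = m * a
= 73.2 * 3.31
= 242.29 N

242.29 N


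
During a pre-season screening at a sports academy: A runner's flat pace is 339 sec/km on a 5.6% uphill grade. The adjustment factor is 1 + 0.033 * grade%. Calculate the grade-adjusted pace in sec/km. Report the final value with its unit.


Factor = 1 + 0.033 * 5.6 = 1.1848
Adjusted pace = 339 * 1.1848
= 401.65 sec/km

401.65 s/km


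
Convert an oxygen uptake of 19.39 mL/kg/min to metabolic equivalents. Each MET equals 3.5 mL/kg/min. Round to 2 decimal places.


One MET = 3.5 mL/kg/min
Number of METs = 19.39 / 3.5
= 5.54 METs

5.54 METs


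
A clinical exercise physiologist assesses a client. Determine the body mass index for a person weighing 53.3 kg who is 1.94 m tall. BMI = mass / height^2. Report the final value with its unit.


BMI = mass / height^2
= 53.3 / 1.94^2
= 53.3 / 3.7636
= 14.16 kg/m^2

14.16 kg/m^2


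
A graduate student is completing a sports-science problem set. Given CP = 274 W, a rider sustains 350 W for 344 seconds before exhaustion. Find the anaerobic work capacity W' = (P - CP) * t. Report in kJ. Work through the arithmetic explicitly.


Excess power = 350 - 274 = 76 W
Work above CP = 76 * 344 = 26144 J
W' = 26.144 kJ

26.144 kJ


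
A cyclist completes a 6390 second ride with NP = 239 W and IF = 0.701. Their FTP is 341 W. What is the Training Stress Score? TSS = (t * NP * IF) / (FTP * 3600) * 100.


t * NP * IF = 6390 * 239 * 0.701 = 1070574.21
FTP * 3600 = 1227600
TSS = (1070574.21 / 1227600) * 100 = 87.21

87.21 TSS


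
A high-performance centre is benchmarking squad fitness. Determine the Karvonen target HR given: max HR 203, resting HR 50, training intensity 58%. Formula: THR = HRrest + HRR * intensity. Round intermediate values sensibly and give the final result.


HRR = HRmax - HRrest = 203 - 50 = 153
THR = 50 + 153 * 0.58
= 138.74 bpm

138.74 bpm


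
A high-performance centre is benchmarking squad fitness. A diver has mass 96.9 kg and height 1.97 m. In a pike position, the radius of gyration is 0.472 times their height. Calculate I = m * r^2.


r = 0.472 * 1.97 = 0.92984 m
I = m * r^2 = 96.9 * 0.864602 = 83.78 kg*m^2

83.78 kg*m^2


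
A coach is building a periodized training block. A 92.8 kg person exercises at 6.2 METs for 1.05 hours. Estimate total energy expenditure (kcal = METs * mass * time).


Energy = METs * mass(kg) * time(h)
= 6.2 * 92.8 * 1.05
= 604.13 kcal

604.13 kcal


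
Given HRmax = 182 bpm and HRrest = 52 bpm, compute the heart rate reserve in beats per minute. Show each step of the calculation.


Heart rate reserve = maximum HR minus resting HR
HRR = 182 - 52 = 130 bpm

130 bpm


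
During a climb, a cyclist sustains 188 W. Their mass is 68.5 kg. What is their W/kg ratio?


Power-to-weight = 188 W / 68.5 kg
= 2.745 W/kg

2.745 W/kg


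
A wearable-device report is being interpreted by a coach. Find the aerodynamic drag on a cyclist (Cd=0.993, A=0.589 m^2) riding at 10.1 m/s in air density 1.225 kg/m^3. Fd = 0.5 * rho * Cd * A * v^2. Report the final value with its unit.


Fd = 0.5 * 1.225 * 0.993 * 0.589 * 10.1^2
= 0.5 * 1.225 * 0.993 * 0.589 * 102.01
= 36.544 N

36.544 N


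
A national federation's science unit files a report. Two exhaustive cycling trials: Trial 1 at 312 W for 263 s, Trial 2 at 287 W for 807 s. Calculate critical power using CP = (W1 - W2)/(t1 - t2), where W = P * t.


W1 = 312 * 263 = 82056 J
W2 = 287 * 807 = 231609 J
CP = (82056 - 231609) / (263 - 807)
= -149553 / -544
= 274.91 W

274.91 W


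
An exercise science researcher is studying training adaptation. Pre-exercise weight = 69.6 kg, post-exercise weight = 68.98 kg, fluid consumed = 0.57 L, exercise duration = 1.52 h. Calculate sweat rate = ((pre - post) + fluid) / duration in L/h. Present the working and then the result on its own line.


Weight loss = 69.6 - 68.98 = 0.62 kg (approx L)
Total sweat = 0.62 + 0.57 = 1.19 L
Sweat rate = 1.19 / 1.52 = 0.783 L/h

0.783 L/h


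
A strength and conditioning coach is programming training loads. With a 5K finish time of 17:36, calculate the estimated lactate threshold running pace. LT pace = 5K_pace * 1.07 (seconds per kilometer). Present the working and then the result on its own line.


Race duration = 1056 s for 5 km
Average pace = 1056 / 5 = 211.2 s/km
LT pace = 211.2 * 1.07
= 225.98 s/km

225.98 s/km


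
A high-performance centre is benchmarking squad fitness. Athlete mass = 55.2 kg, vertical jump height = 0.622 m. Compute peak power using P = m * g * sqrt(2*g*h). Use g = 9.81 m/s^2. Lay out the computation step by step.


sqrt(2 * 9.81 * 0.622) = sqrt(12.20364) = 3.493371 m/s
P = 55.2 * 9.81 * 3.493371
= 1891.7 W

1891.7 W


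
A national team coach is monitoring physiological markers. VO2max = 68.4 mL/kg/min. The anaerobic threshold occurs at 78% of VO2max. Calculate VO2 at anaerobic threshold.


AT fraction = 78 / 100 = 0.78
AT VO2 = 68.4 * 0.78
= 53.35 mL/kg/min

53.35 mL/kg/min


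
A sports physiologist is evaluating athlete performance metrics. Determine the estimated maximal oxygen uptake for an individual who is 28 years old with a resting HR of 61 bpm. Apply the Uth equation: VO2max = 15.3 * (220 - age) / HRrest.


HRmax = 220 - 28 = 192
VO2max = 15.3 * (192 / 61)
= 15.3 * 3.1475
= 48.16 mL/kg/min

48.16 mL/kg/min


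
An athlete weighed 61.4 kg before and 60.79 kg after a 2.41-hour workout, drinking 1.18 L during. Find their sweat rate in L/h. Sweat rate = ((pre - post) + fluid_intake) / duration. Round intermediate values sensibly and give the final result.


Body mass change = 0.61 kg
Total sweat loss = 0.61 + 1.18 = 1.79 L
Rate = 1.79 / 2.41 = 0.743 L/h

0.743 L/h


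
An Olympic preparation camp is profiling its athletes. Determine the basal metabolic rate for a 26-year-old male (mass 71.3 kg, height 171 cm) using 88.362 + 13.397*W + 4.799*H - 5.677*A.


BMR = 88.362 + 13.397*71.3 + 4.799*171 - 5.677*26
= 1716.6 kcal/day

1716.6 kcal/day


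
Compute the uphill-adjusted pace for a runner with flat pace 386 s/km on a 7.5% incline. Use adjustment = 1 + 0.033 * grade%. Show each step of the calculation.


Adjustment factor = 1 + 0.033 * 7.5 = 1.2475
Grade-adjusted pace = 386 * 1.2475 = 481.54 s/km

481.54 s/km


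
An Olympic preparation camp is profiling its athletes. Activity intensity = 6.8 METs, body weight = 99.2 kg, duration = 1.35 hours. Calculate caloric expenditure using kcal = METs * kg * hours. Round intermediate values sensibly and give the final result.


kcal = 6.8 * 99.2 * 1.35
= 674.56 * 1.35
= 910.66 kcal

910.66 kcal


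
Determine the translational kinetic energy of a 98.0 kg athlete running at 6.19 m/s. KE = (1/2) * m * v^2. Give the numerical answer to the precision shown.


KE = 0.5 * m * v^2
= 0.5 * 98.0 * 6.19^2
= 0.5 * 98.0 * 38.3161
= 1877.49 J

1877.49 J


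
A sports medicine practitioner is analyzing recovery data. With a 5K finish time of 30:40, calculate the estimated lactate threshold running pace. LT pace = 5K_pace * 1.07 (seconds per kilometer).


Race duration = 1840 s for 5 km
Average pace = 1840 / 5 = 368.0 s/km
LT pace = 368.0 * 1.07
= 393.76 s/km

393.76 s/km


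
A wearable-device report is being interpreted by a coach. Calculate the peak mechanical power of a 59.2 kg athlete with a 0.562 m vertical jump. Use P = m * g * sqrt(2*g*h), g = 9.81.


First, sqrt(2gh) = sqrt(2 * 9.81 * 0.562)
= sqrt(11.02644) = 3.320608 m/s
Power = 59.2 * 9.81 * 3.320608 = 1928.45 W

1928.45 W


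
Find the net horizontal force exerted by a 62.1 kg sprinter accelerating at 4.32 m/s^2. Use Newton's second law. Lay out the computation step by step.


Newton's second law: F = m * a
F = 62.1 * 4.32 = 268.27 N

268.27 N


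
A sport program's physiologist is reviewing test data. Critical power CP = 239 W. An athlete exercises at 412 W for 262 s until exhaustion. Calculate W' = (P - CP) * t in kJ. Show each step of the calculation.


P - CP = 412 - 239 = 173 W
W' = 173 * 262 = 45326 J
= 45326 / 1000 = 45.326 kJ

45.326 kJ


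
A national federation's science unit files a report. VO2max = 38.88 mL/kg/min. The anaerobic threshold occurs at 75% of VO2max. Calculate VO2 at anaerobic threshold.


AT fraction = 75 / 100 = 0.75
AT VO2 = 38.88 * 0.75
= 29.16 mL/kg/min

29.16 mL/kg/min


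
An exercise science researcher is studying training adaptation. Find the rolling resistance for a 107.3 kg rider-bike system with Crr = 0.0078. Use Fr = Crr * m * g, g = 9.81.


m * g = 107.3 * 9.81 = 1052.613 N
Fr = 0.0078 * 1052.613 = 8.21 N

8.21 N


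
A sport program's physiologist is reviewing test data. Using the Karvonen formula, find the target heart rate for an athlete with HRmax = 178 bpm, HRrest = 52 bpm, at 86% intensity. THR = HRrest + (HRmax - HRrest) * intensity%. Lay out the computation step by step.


HRR = 178 - 52 = 126
THR = 52 + 126 * 0.86
= 52 + 108.36
= 160.36 bpm

160.36 bpm


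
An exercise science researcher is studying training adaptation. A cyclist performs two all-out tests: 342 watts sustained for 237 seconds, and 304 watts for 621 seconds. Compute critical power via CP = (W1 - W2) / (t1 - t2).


W1 = P1 * t1 = 342 * 237 = 81054 J
W2 = P2 * t2 = 304 * 621 = 188784 J
CP = (81054 - 188784) / (237 - 621)
= 280.55 W

280.55 W


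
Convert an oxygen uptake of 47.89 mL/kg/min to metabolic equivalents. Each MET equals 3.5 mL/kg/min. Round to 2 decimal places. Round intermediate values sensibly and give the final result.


One MET = 3.5 mL/kg/min
Number of METs = 47.89 / 3.5
= 13.68 METs

13.68 METs


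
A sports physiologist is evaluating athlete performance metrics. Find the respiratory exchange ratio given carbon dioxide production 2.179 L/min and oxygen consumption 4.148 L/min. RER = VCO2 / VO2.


VCO2 = 2.179 L/min
VO2 = 4.148 L/min
RER = 2.179 / 4.148 = 0.5253

0.5253


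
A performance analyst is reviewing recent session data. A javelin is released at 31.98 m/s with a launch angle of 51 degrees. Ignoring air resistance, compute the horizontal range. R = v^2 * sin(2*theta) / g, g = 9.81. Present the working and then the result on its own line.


Launch speed squared = 1022.7204
sin(2 * 51 deg) = 0.978148
Range = 1022.7204 * 0.978148 / 9.81
= 101.975 m

101.975 m


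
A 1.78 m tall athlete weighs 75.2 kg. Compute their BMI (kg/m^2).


height^2 = 3.1684 m^2
BMI = 75.2 / 3.1684 = 23.73 kg/m^2

23.73 kg/m^2


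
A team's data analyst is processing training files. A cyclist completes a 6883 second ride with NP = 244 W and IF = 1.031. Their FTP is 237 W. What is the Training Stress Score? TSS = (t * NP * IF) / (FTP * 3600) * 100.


t * NP * IF = 6883 * 244 * 1.031 = 1731515.012
FTP * 3600 = 853200
TSS = (1731515.012 / 853200) * 100 = 202.94

202.94 TSS


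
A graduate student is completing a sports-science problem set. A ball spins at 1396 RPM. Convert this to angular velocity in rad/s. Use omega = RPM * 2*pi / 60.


omega = 1396 * 2 * pi / 60
= 1396 * 6.28318531 / 60
= 8771.327 / 60
= 146.189 rad/s

146.189 rad/s


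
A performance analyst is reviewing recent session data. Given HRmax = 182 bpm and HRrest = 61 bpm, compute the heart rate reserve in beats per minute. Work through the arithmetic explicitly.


Heart rate reserve = maximum HR minus resting HR
HRR = 182 - 61 = 121 bpm

121 bpm


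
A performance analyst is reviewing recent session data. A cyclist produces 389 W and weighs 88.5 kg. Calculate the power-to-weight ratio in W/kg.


P/W = power / mass
= 389 / 88.5
= 4.395 W/kg

4.395 W/kg


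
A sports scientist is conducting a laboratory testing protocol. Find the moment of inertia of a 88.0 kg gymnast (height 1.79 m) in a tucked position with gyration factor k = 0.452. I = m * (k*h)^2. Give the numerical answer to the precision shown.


Radius of gyration = 0.452 * 1.79 = 0.80908 m
I = 88.0 * 0.80908^2
= 88.0 * 0.65461
= 57.606 kg*m^2

57.606 kg*m^2


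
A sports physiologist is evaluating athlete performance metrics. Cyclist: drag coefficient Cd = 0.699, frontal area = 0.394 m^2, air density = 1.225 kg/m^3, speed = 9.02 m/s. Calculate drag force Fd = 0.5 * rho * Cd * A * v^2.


v^2 = 9.02^2 = 81.3604
Fd = 0.5 * 1.225 * 0.699 * 0.394 * 81.3604
= 13.724 N

13.724 N


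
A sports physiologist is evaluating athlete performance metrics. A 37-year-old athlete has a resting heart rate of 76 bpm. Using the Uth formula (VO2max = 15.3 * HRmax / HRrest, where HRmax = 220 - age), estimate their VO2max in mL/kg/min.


HRmax = 220 - 37 = 183 bpm
Ratio = HRmax / HRrest = 183 / 76 = 2.4079
VO2max = 15.3 * 2.4079 = 36.84 mL/kg/min

36.84 mL/kg/min
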